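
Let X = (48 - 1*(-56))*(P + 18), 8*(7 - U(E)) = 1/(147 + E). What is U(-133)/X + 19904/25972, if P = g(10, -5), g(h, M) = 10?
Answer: 1627976563/2117652992 ≈ 0.76876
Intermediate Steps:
P = 10
U(E) = 7 - 1/(8*(147 + E))
X = 2912 (X = (48 - 1*(-56))*(10 + 18) = (48 + 56)*28 = 104*28 = 2912)
U(-133)/X + 19904/25972 = ((8231 + 56*(-133))/(8*(147 - 133)))/2912 + 19904/25972 = ((1/8)*(8231 - 7448)/14)*(1/2912) + 19904*(1/25972) = ((1/8)*(1/14)*783)*(1/2912) + 4976/6493 = (783/112)*(1/2912) + 4976/6493 = 783/326144 + 4976/6493 = 1627976563/2117652992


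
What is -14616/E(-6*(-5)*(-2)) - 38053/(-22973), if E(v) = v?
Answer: 28171379/114865 ≈ 245.26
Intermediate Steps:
-14616/E(-6*(-5)*(-2)) - 38053/(-22973) = -14616/(-6*(-5)*(-2)) - 38053/(-22973) = -14616/(30*(-2)) - 38053*(-1/22973) = -14616/(-60) + 38053/22973 = -14616*(-1/60) + 38053/22973 = 1218/5 + 38053/22973 = 28171379/114865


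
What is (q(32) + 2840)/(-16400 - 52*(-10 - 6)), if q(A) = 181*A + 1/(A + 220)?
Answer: -2175265/3923136 ≈ -0.55447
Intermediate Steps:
q(A) = 1/(220 + A) + 181*A (q(A) = 181*A + 1/(220 + A) = 1/(220 + A) + 181*A)
(q(32) + 2840)/(-16400 - 52*(-10 - 6)) = ((1 + 181*32**2 + 39820*32)/(220 + 32) + 2840)/(-16400 - 52*(-10 - 6)) = ((1 + 181*1024 + 1274240)/252 + 2840)/(-16400 - 52*(-16)) = ((1 + 185344 + 1274240)/252 + 2840)/(-16400 + 832) = ((1/252)*1459585 + 2840)/(-15568) = (1459585/252 + 2840)*(-1/15568) = (2175265/252)*(-1/15568) = -2175265/3923136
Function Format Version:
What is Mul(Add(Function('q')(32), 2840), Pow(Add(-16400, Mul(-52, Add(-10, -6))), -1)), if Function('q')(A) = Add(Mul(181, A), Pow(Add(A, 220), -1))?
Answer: Rational(-2175265, 3923136) ≈ -0.55447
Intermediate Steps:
Function('q')(A) = Add(Pow(Add(220, A), -1), Mul(181, A)) (Function('q')(A) = Add(Mul(181, A), Pow(Add(220, A), -1)) = Add(Pow(Add(220, A), -1), Mul(181, A)))
Mul(Add(Function('q')(32), 2840), Pow(Add(-16400, Mul(-52, Add(-10, -6))), -1)) = Mul(Add(Mul(Pow(Add(220, 32), -1), Add(1, Mul(181, Pow(32, 2)), Mul(39820, 32))), 2840), Pow(Add(-16400, Mul(-52, Add(-10, -6))), -1)) = Mul(Add(Mul(Pow(252, -1), Add(1, Mul(181, 1024), 1274240)), 2840), Pow(Add(-16400, Mul(-52, -16)), -1)) = Mul(Add(Mul(Rational(1, 252), Add(1, 185344, 1274240)), 2840), Pow(Add(-16400, 832), -1)) = Mul(Add(Mul(Rational(1, 252), 1459585), 2840), Pow(-15568, -1)) = Mul(Add(Rational(1459585, 252), 2840), Rational(-1, 15568)) = Mul(Rational(2175265, 252), Rational(-1, 15568)) = Rational(-2175265, 3923136)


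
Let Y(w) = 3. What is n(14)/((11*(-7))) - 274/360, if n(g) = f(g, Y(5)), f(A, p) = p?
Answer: -11089/13860 ≈ -0.80007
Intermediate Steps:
n(g) = 3
n(14)/((11*(-7))) - 274/360 = 3/((11*(-7))) - 274/360 = 3/(-77) - 274*1/360 = 3*(-1/77) - 137/180 = -3/77 - 137/180 = -11089/13860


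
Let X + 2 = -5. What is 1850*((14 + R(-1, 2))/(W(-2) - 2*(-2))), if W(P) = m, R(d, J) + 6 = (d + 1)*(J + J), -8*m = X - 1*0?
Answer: 118400/39 ≈ 3035.9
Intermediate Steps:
X = -7 (X = -2 - 5 = -7)
m = 7/8 (m = -(-7 - 1*0)/8 = -(-7 + 0)/8 = -⅛*(-7) = 7/8 ≈ 0.87500)
R(d, J) = -6 + 2*J*(1 + d) (R(d, J) = -6 + (d + 1)*(J + J) = -6 + (1 + d)*(2*J) = -6 + 2*J*(1 + d))
W(P) = 7/8
1850*((14 + R(-1, 2))/(W(-2) - 2*(-2))) = 1850*((14 + (-6 + 2*2 + 2*2*(-1)))/(7/8 - 2*(-2))) = 1850*((14 + (-6 + 4 - 4))/(7/8 + 4)) = 1850*((14 - 6)/(39/8)) = 1850*(8*(8/39)) = 1850*(64/39) = 118400/39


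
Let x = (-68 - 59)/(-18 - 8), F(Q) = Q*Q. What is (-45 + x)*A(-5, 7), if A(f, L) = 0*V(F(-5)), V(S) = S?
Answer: 0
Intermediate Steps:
F(Q) = Q**2
x = 127/26 (x = -127/(-26) = -127*(-1/26) = 127/26 ≈ 4.8846)
A(f, L) = 0 (A(f, L) = 0*(-5)**2 = 0*25 = 0)
(-45 + x)*A(-5, 7) = (-45 + 127/26)*0 = -1043/26*0 = 0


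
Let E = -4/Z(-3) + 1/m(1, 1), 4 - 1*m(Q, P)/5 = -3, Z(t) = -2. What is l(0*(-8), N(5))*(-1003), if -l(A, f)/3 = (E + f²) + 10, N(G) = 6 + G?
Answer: 14009904/35 ≈ 4.0028e+5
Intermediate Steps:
m(Q, P) = 35 (m(Q, P) = 20 - 5*(-3) = 20 + 15 = 35)
E = 71/35 (E = -4/(-2) + 1/35 = -4*(-½) + 1*(1/35) = 2 + 1/35 = 71/35 ≈ 2.0286)
l(A, f) = -1263/35 - 3*f² (l(A, f) = -3*((71/35 + f²) + 10) = -3*(421/35 + f²) = -1263/35 - 3*f²)
l(0*(-8), N(5))*(-1003) = (-1263/35 - 3*(6 + 5)²)*(-1003) = (-1263/35 - 3*11²)*(-1003) = (-1263/35 - 3*121)*(-1003) = (-1263/35 - 363)*(-1003) = -13968/35*(-1003) = 14009904/35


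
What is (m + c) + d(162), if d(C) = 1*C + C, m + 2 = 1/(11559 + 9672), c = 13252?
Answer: 288189595/21231 ≈ 13574.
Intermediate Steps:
m = -42461/21231 (m = -2 + 1/(11559 + 9672) = -2 + 1/21231 = -42461/21231 ≈ -2.0000)
d(C) = 2*C (d(C) = C + C = 2*C)
(m + c) + d(162) = (-42461/21231 + 13252) + 2*162 = 281310751/21231 + 324 = 288189595/21231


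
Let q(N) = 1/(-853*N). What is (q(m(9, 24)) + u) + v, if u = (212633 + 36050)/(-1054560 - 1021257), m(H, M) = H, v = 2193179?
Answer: 11650200650418101/5312015703 ≈ 2.1932e+6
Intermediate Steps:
q(N) = -1/(853*N)
u = -248683/2075817 (u = 248683/(-2075817) = 248683*(-1/2075817) = -248683/2075817 ≈ -0.11980)
(q(m(9, 24)) + u) + v = (-1/853/9 - 248683/2075817) + 2193179 = (-1/853*⅑ - 248683/2075817) + 2193179 = (-1/7677 - 248683/2075817) + 2193179 = -637071736/5312015703 + 2193179 = 11650200650418101/5312015703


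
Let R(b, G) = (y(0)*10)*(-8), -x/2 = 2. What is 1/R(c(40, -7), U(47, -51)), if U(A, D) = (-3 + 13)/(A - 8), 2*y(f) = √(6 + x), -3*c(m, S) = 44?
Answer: -√2/80 ≈ -0.017678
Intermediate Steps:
x = -4 (x = -2*2 = -4)
c(m, S) = -44/3 (c(m, S) = -⅓*44 = -44/3)
y(f) = √2/2 (y(f) = √(6 - 4)/2 = √2/2)
U(A, D) = 10/(-8 + A)
R(b, G) = -40*√2 (R(b, G) = ((√2/2)*10)*(-8) = (5*√2)*(-8) = -40*√2)
1/R(c(40, -7), U(47, -51)) = 1/(-40*√2) = -√2/80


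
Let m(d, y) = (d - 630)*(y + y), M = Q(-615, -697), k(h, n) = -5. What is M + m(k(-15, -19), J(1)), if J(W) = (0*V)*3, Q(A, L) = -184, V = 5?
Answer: -184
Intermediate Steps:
J(W) = 0 (J(W) = (0*5)*3 = 0*3 = 0)
M = -184
m(d, y) = 2*y*(-630 + d) (m(d, y) = (-630 + d)*(2*y) = 2*y*(-630 + d))
M + m(k(-15, -19), J(1)) = -184 + 2*0*(-630 - 5) = -184 + 2*0*(-635) = -184 + 0 = -184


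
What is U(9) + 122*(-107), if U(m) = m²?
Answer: -12973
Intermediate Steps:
U(9) + 122*(-107) = 9² + 122*(-107) = 81 - 13054 = -12973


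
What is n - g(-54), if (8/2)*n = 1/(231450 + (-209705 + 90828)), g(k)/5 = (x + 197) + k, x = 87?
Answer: -517835799/450292 ≈ -1150.0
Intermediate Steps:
g(k) = 1420 + 5*k (g(k) = 5*((87 + 197) + k) = 5*(284 + k) = 1420 + 5*k)
n = 1/450292 (n = 1/(4*(231450 + (-209705 + 90828))) = 1/(4*(231450 - 118877)) = (1/4)/112573 = (1/4)*(1/112573) = 1/450292 ≈ 2.2208e-6)
n - g(-54) = 1/450292 - (1420 + 5*(-54)) = 1/450292 - (1420 - 270) = 1/450292 - 1*1150 = 1/450292 - 1150 = -517835799/450292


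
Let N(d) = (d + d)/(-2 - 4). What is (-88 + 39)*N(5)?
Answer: 245/3 ≈ 81.667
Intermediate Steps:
N(d) = -d/3 (N(d) = (2*d)/(-6) = (2*d)*(-1/6) = -d/3)
(-88 + 39)*N(5) = (-88 + 39)*(-1/3*5) = -49*(-5/3) = 245/3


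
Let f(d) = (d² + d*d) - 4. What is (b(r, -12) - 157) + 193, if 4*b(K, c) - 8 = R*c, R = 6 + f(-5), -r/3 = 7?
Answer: -118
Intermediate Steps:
r = -21 (r = -3*7 = -21)
f(d) = -4 + 2*d² (f(d) = (d² + d²) - 4 = 2*d² - 4 = -4 + 2*d²)
R = 52 (R = 6 + (-4 + 2*(-5)²) = 6 + (-4 + 2*25) = 6 + (-4 + 50) = 6 + 46 = 52)
b(K, c) = 2 + 13*c (b(K, c) = 2 + (52*c)/4 = 2 + 13*c)
(b(r, -12) - 157) + 193 = ((2 + 13*(-12)) - 157) + 193 = ((2 - 156) - 157) + 193 = (-154 - 157) + 193 = -311 + 193 = -118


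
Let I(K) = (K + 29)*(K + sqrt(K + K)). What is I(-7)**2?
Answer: 16940 - 6776*I*sqrt(14) ≈ 16940.0 - 25353.0*I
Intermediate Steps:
I(K) = (29 + K)*(K + sqrt(2)*sqrt(K)) (I(K) = (29 + K)*(K + sqrt(2*K)) = (29 + K)*(K + sqrt(2)*sqrt(K)))
I(-7)**2 = ((-7)**2 + 29*(-7) + sqrt(2)*(-7)**(3/2) + 29*sqrt(2)*sqrt(-7))**2 = (49 - 203 + sqrt(2)*(-7*I*sqrt(7)) + 29*sqrt(2)*(I*sqrt(7)))**2 = (49 - 203 - 7*I*sqrt(14) + 29*I*sqrt(14))**2 = (-154 + 22*I*sqrt(14))**2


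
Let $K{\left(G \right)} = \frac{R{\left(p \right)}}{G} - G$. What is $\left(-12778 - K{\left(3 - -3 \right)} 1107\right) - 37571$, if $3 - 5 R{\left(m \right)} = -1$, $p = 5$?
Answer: $- \frac{219273}{5} \approx -43855.0$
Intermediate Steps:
$R{\left(m \right)} = \frac{4}{5}$ ($R{\left(m \right)} = \frac{3}{5} - - \frac{1}{5} = \frac{3}{5} + \frac{1}{5} = \frac{4}{5}$)
$K{\left(G \right)} = - G + \frac{4}{5 G}$ ($K{\left(G \right)} = \frac{4}{5 G} - G = - G + \frac{4}{5 G}$)
$\left(-12778 - K{\left(3 - -3 \right)} 1107\right) - 37571 = \left(-12778 - \left(- (3 - -3) + \frac{4}{5 \left(3 - -3\right)}\right) 1107\right) - 37571 = \left(-12778 - \left(- (3 + 3) + \frac{4}{5 \left(3 + 3\right)}\right) 1107\right) - 37571 = \left(-12778 - \left(\left(-1\right) 6 + \frac{4}{5 \cdot 6}\right) 1107\right) - 37571 = \left(-12778 - \left(-6 + \frac{4}{5} \cdot \frac{1}{6}\right) 1107\right) - 37571 = \left(-12778 - \left(-6 + \frac{2}{15}\right) 1107\right) - 37571 = \left(-12778 - \left(- \frac{88}{15}\right) 1107\right) - 37571 = \left(-12778 - - \frac{32472}{5}\right) - 37571 = \left(-12778 + \frac{32472}{5}\right) - 37571 = - \frac{31418}{5} - 37571 = - \frac{219273}{5}$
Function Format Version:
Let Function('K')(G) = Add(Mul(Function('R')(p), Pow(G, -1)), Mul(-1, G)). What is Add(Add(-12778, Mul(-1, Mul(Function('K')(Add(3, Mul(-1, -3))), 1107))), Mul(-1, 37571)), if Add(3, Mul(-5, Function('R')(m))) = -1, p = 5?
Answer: Rational(-219273, 5) ≈ -43855.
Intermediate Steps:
Function('R')(m) = Rational(4, 5) (Function('R')(m) = Add(Rational(3, 5), Mul(Rational(-1, 5), -1)) = Add(Rational(3, 5), Rational(1, 5)) = Rational(4, 5))
Function('K')(G) = Add(Mul(-1, G), Mul(Rational(4, 5), Pow(G, -1))) (Function('K')(G) = Add(Mul(Rational(4, 5), Pow(G, -1)), Mul(-1, G)) = Add(Mul(-1, G), Mul(Rational(4, 5), Pow(G, -1))))
Add(Add(-12778, Mul(-1, Mul(Function('K')(Add(3, Mul(-1, -3))), 1107))), Mul(-1, 37571)) = Add(Add(-12778, Mul(-1, Mul(Add(Mul(-1, Add(3, Mul(-1, -3))), Mul(Rational(4, 5), Pow(Add(3, Mul(-1, -3)), -1))), 1107))), Mul(-1, 37571)) = Add(Add(-12778, Mul(-1, Mul(Add(Mul(-1, Add(3, 3)), Mul(Rational(4, 5), Pow(Add(3, 3), -1))), 1107))), -37571) = Add(Add(-12778, Mul(-1, Mul(Add(Mul(-1, 6), Mul(Rational(4, 5), Pow(6, -1))), 1107))), -37571) = Add(Add(-12778, Mul(-1, Mul(Add(-6, Mul(Rational(4, 5), Rational(1, 6))), 1107))), -37571) = Add(Add(-12778, Mul(-1, Mul(Add(-6, Rational(2, 15)), 1107))), -37571) = Add(Add(-12778, Mul(-1, Mul(Rational(-88, 15), 1107))), -37571) = Add(Add(-12778, Mul(-1, Rational(-32472, 5))), -37571) = Add(Add(-12778, Rational(32472, 5)), -37571) = Add(Rational(-31418, 5), -37571) = Rational(-219273, 5)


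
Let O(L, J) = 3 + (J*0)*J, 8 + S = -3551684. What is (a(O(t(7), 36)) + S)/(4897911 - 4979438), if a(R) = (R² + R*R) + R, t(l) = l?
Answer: 3551671/81527 ≈ 43.564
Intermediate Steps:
S = -3551692 (S = -8 - 3551684 = -3551692)
O(L, J) = 3 (O(L, J) = 3 + 0*J = 3 + 0 = 3)
a(R) = R + 2*R² (a(R) = (R² + R²) + R = 2*R² + R = R + 2*R²)
(a(O(t(7), 36)) + S)/(4897911 - 4979438) = (3*(1 + 2*3) - 3551692)/(4897911 - 4979438) = (3*(1 + 6) - 3551692)/(-81527) = (3*7 - 3551692)*(-1/81527) = (21 - 3551692)*(-1/81527) = -3551671*(-1/81527) = 3551671/81527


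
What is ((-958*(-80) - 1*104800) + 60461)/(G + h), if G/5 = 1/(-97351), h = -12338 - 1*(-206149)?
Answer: 1048178217/6289231552 ≈ 0.16666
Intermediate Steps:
h = 193811 (h = -12338 + 206149 = 193811)
G = -5/97351 (G = 5/(-97351) = 5*(-1/97351) = -5/97351 ≈ -5.1361e-5)
((-958*(-80) - 1*104800) + 60461)/(G + h) = ((-958*(-80) - 1*104800) + 60461)/(-5/97351 + 193811) = ((76640 - 104800) + 60461)/(18867694656/97351) = (-28160 + 60461)*(97351/18867694656) = 32301*(97351/18867694656) = 1048178217/6289231552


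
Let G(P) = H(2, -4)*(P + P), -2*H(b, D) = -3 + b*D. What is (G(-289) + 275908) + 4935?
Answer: 277664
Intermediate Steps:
H(b, D) = 3/2 - D*b/2 (H(b, D) = -(-3 + b*D)/2 = -(-3 + D*b)/2 = 3/2 - D*b/2)
G(P) = 11*P (G(P) = (3/2 - ½*(-4)*2)*(P + P) = (3/2 + 4)*(2*P) = 11*(2*P)/2 = 11*P)
(G(-289) + 275908) + 4935 = (11*(-289) + 275908) + 4935 = (-3179 + 275908) + 4935 = 272729 + 4935 = 277664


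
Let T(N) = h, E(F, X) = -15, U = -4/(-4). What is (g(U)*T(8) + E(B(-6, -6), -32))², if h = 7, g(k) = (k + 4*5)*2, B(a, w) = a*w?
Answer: 77841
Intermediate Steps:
U = 1 (U = -4*(-¼) = 1)
g(k) = 40 + 2*k (g(k) = (k + 20)*2 = (20 + k)*2 = 40 + 2*k)
T(N) = 7
(g(U)*T(8) + E(B(-6, -6), -32))² = ((40 + 2*1)*7 - 15)² = ((40 + 2)*7 - 15)² = (42*7 - 15)² = (294 - 15)² = 279² = 77841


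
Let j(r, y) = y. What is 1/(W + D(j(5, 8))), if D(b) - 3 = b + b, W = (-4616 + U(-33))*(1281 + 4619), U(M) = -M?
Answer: -1/27039681 ≈ -3.6983e-8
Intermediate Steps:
W = -27039700 (W = (-4616 - 1*(-33))*(1281 + 4619) = (-4616 + 33)*5900 = -4583*5900 = -27039700)
D(b) = 3 + 2*b (D(b) = 3 + (b + b) = 3 + 2*b)
1/(W + D(j(5, 8))) = 1/(-27039700 + (3 + 2*8)) = 1/(-27039700 + (3 + 16)) = 1/(-27039700 + 19) = 1/(-27039681) = -1/27039681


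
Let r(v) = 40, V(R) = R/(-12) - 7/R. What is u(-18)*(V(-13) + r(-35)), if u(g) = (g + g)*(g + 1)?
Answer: 331143/13 ≈ 25473.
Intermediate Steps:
u(g) = 2*g*(1 + g) (u(g) = (2*g)*(1 + g) = 2*g*(1 + g))
V(R) = -7/R - R/12 (V(R) = R*(-1/12) - 7/R = -R/12 - 7/R = -7/R - R/12)
u(-18)*(V(-13) + r(-35)) = (2*(-18)*(1 - 18))*((-7/(-13) - 1/12*(-13)) + 40) = (2*(-18)*(-17))*((-7*(-1/13) + 13/12) + 40) = 612*((7/13 + 13/12) + 40) = 612*(253/156 + 40) = 612*(6493/156) = 331143/13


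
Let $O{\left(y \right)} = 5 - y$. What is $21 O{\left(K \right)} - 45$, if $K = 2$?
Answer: $18$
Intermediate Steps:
$21 O{\left(K \right)} - 45 = 21 \left(5 - 2\right) - 45 = 21 \cdot 3 - 45 = 63 - 45 = 18$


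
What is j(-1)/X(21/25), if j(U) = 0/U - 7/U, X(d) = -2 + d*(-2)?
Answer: -175/92 ≈ -1.9022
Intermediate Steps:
X(d) = -2 - 2*d
j(U) = -7/U (j(U) = 0 - 7/U = -7/U)
j(-1)/X(21/25) = (-7/(-1))/(-2 - 42/25) = (-7*(-1))/(-2 - 42/25) = 7/(-2 - 2*21/25) = 7/(-2 - 42/25) = 7/(-92/25) = 7*(-25/92) = -175/92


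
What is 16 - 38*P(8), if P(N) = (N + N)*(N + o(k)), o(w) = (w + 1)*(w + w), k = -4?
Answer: -19440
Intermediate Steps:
o(w) = 2*w*(1 + w) (o(w) = (1 + w)*(2*w) = 2*w*(1 + w))
P(N) = 2*N*(24 + N) (P(N) = (N + N)*(N + 2*(-4)*(1 - 4)) = (2*N)*(N + 2*(-4)*(-3)) = (2*N)*(N + 24) = (2*N)*(24 + N) = 2*N*(24 + N))
16 - 38*P(8) = 16 - 76*8*(24 + 8) = 16 - 76*8*32 = 16 - 38*512 = 16 - 19456 = -19440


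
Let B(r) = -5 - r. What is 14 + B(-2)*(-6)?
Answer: 32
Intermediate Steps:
14 + B(-2)*(-6) = 14 + (-5 - 1*(-2))*(-6) = 14 + (-5 + 2)*(-6) = 14 - 3*(-6) = 14 + 18 = 32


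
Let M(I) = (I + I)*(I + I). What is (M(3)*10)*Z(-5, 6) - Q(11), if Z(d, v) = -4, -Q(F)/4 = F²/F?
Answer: -1396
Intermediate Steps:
Q(F) = -4*F (Q(F) = -4*F²/F = -4*F)
M(I) = 4*I² (M(I) = (2*I)*(2*I) = 4*I²)
(M(3)*10)*Z(-5, 6) - Q(11) = ((4*3²)*10)*(-4) - (-4)*11 = ((4*9)*10)*(-4) - 1*(-44) = (36*10)*(-4) + 44 = 360*(-4) + 44 = -1440 + 44 = -1396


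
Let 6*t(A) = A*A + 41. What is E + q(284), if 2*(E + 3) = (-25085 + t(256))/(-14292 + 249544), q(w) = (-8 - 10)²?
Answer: 302035257/941008 ≈ 320.97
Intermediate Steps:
t(A) = 41/6 + A²/6 (t(A) = (A*A + 41)/6 = (A² + 41)/6 = (41 + A²)/6 = 41/6 + A²/6)
q(w) = 324 (q(w) = (-18)² = 324)
E = -2851335/941008 (E = -3 + ((-25085 + (41/6 + (⅙)*256²))/(-14292 + 249544))/2 = -3 + ((-25085 + (41/6 + (⅙)*65536))/235252)/2 = -3 + ((-25085 + (41/6 + 32768/3))*(1/235252))/2 = -3 + ((-25085 + 21859/2)*(1/235252))/2 = -3 + (-28311/2*1/235252)/2 = -3 + (½)*(-28311/470504) = -3 - 28311/941008 = -2851335/941008 ≈ -3.0301)
E + q(284) = -2851335/941008 + 324 = 302035257/941008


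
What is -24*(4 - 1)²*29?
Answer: -6264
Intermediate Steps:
-24*(4 - 1)²*29 = -24*3²*29 = -24*9*29 = -216*29 = -6264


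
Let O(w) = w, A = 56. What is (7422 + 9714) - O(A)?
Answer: 17080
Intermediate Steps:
(7422 + 9714) - O(A) = (7422 + 9714) - 1*56 = 17136 - 56 = 17080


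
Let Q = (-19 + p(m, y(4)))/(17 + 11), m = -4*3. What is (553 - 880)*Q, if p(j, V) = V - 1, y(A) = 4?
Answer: 1308/7 ≈ 186.86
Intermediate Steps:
m = -12
p(j, V) = -1 + V
Q = -4/7 (Q = (-19 + (-1 + 4))/(17 + 11) = (-19 + 3)/28 = -16*1/28 = -4/7 ≈ -0.57143)
(553 - 880)*Q = (553 - 880)*(-4/7) = -327*(-4/7) = 1308/7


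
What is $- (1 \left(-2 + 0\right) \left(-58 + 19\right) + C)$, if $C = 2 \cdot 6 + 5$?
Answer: $-95$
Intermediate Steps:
$C = 17$ ($C = 12 + 5 = 17$)
$- (1 \left(-2 + 0\right) \left(-58 + 19\right) + C) = - (1 \left(-2 + 0\right) \left(-58 + 19\right) + 17) = - (1 \left(-2\right) \left(-39\right) + 17) = - (\left(-2\right) \left(-39\right) + 17) = - (78 + 17) = \left(-1\right) 95 = -95$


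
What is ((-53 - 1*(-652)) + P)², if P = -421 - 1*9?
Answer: 28561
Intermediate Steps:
P = -430 (P = -421 - 9 = -430)
((-53 - 1*(-652)) + P)² = ((-53 - 1*(-652)) - 430)² = ((-53 + 652) - 430)² = (599 - 430)² = 169² = 28561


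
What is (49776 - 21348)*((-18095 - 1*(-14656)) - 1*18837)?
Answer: -633262128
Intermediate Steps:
(49776 - 21348)*((-18095 - 1*(-14656)) - 1*18837) = 28428*((-18095 + 14656) - 18837) = 28428*(-3439 - 18837) = 28428*(-22276) = -633262128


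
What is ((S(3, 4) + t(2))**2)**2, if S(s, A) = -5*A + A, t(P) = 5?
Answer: 14641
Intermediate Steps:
S(s, A) = -4*A
((S(3, 4) + t(2))**2)**2 = ((-4*4 + 5)**2)**2 = ((-16 + 5)**2)**2 = ((-11)**2)**2 = 121**2 = 14641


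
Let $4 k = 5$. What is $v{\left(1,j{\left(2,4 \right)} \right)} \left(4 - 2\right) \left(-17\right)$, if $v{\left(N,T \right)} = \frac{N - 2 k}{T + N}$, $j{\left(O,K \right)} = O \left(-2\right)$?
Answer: $-17$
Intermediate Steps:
$k = \frac{5}{4}$ ($k = \frac{1}{4} \cdot 5 = \frac{5}{4} \approx 1.25$)
$j{\left(O,K \right)} = - 2 O$
$v{\left(N,T \right)} = \frac{- \frac{5}{2} + N}{N + T}$ ($v{\left(N,T \right)} = \frac{N - \frac{5}{2}}{T + N} = \frac{N - \frac{5}{2}}{N + T} = \frac{- \frac{5}{2} + N}{N + T}$)
$v{\left(1,j{\left(2,4 \right)} \right)} \left(4 - 2\right) \left(-17\right) = \frac{- \frac{5}{2} + 1}{1 - 4} \left(4 - 2\right) \left(-17\right) = \frac{1}{1 - 4} \left(- \frac{3}{2}\right) 2 \left(-17\right) = \frac{1}{-3} \left(- \frac{3}{2}\right) 2 \left(-17\right) = \left(- \frac{1}{3}\right) \left(- \frac{3}{2}\right) 2 \left(-17\right) = \frac{1}{2} \cdot 2 \left(-17\right) = 1 \left(-17\right) = -17$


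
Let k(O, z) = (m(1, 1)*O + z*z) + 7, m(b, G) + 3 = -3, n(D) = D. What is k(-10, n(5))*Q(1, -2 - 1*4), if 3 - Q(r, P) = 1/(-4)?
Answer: 299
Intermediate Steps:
m(b, G) = -6 (m(b, G) = -3 - 3 = -6)
Q(r, P) = 13/4 (Q(r, P) = 3 - 1/(-4) = 3 - 1*(-¼) = 3 + ¼ = 13/4)
k(O, z) = 7 + z² - 6*O (k(O, z) = (-6*O + z*z) + 7 = (-6*O + z²) + 7 = (z² - 6*O) + 7 = 7 + z² - 6*O)
k(-10, n(5))*Q(1, -2 - 1*4) = (7 + 5² - 6*(-10))*(13/4) = (7 + 25 + 60)*(13/4) = 92*(13/4) = 299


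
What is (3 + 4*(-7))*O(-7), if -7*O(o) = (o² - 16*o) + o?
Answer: 550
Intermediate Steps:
O(o) = -o²/7 + 15*o/7 (O(o) = -((o² - 16*o) + o)/7 = -(o² - 15*o)/7 = -o²/7 + 15*o/7)
(3 + 4*(-7))*O(-7) = (3 + 4*(-7))*((⅐)*(-7)*(15 - 1*(-7))) = (3 - 28)*((⅐)*(-7)*(15 + 7)) = -25*(-7)*22/7 = -25*(-22) = 550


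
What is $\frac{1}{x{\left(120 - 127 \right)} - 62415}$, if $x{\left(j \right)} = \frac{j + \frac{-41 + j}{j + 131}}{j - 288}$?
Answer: $- \frac{9145}{570784946} \approx -1.6022 \cdot 10^{-5}$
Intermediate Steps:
$x{\left(j \right)} = \frac{j + \frac{-41 + j}{131 + j}}{-288 + j}$
$\frac{1}{x{\left(120 - 127 \right)} - 62415} = \frac{1}{\frac{41 - \left(120 - 127\right)^{2} - 132 \left(120 - 127\right)}{37728 - \left(120 - 127\right)^{2} + 157 \left(120 - 127\right)} - 62415} = \frac{1}{\frac{41 - \left(-7\right)^{2} - -924}{37728 - \left(-7\right)^{2} + 157 \left(-7\right)} - 62415} = \frac{1}{\frac{41 - 49 + 924}{37728 - 49 - 1099} - 62415} = \frac{1}{\frac{1}{36580} \cdot 916 - 62415} = \frac{1}{\frac{229}{9145} - 62415} = \frac{1}{- \frac{570784946}{9145}} = - \frac{9145}{570784946}$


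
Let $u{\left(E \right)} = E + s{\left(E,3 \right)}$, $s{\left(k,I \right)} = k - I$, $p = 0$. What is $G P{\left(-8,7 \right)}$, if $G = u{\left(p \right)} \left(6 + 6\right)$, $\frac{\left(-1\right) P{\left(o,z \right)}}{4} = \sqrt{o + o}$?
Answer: $576 i \approx 576.0 i$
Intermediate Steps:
$u{\left(E \right)} = -3 + 2 E$ ($u{\left(E \right)} = E + \left(E - 3\right) = E + \left(-3 + E\right) = -3 + 2 E$)
$P{\left(o,z \right)} = - 4 \sqrt{2} \sqrt{o}$ ($P{\left(o,z \right)} = - 4 \sqrt{o + o} = - 4 \sqrt{2 o} = - 4 \sqrt{2} \sqrt{o}$)
$G = -36$ ($G = \left(-3 + 2 \cdot 0\right) \left(6 + 6\right) = \left(-3 + 0\right) 12 = \left(-3\right) 12 = -36$)
$G P{\left(-8,7 \right)} = - 36 \left(- 4 \sqrt{2} \sqrt{-8}\right) = - 36 \left(- 4 \sqrt{2} \cdot 2 i \sqrt{2}\right) = - 36 \left(- 16 i\right) = 576 i$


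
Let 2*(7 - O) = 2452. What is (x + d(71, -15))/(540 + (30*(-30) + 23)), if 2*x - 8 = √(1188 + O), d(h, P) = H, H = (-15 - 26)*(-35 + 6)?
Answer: -1193/337 - I*√31/674 ≈ -3.5401 - 0.0082608*I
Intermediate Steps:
O = -1219 (O = 7 - ½*2452 = 7 - 1226 = -1219)
H = 1189 (H = -41*(-29) = 1189)
d(h, P) = 1189
x = 4 + I*√31/2 (x = 4 + √(1188 - 1219)/2 = 4 + √(-31)/2 = 4 + (I*√31)/2 = 4 + I*√31/2 ≈ 4.0 + 2.7839*I)
(x + d(71, -15))/(540 + (30*(-30) + 23)) = ((4 + I*√31/2) + 1189)/(540 + (30*(-30) + 23)) = (1193 + I*√31/2)/(540 + (-900 + 23)) = (1193 + I*√31/2)/(540 - 877) = (1193 + I*√31/2)/(-337) = (1193 + I*√31/2)*(-1/337) = -1193/337 - I*√31/674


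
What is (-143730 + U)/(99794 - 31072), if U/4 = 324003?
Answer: 576141/34361 ≈ 16.767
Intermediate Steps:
U = 1296012 (U = 4*324003 = 1296012)
(-143730 + U)/(99794 - 31072) = (-143730 + 1296012)/(99794 - 31072) = 1152282/68722 = 1152282*(1/68722) = 576141/34361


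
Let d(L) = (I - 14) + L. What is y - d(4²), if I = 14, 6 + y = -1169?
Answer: -1191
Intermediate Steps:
y = -1175 (y = -6 - 1169 = -1175)
d(L) = L (d(L) = (14 - 14) + L = 0 + L = L)
y - d(4²) = -1175 - 1*4² = -1175 - 1*16 = -1175 - 16 = -1191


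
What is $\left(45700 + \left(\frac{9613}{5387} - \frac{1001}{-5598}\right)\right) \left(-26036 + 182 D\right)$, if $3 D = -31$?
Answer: $- \frac{57712454730491875}{45234639} \approx -1.2758 \cdot 10^{9}$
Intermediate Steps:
$D = - \frac{31}{3}$ ($D = \frac{1}{3} \left(-31\right) = - \frac{31}{3} \approx -10.333$)
$\left(45700 + \left(\frac{9613}{5387} - \frac{1001}{-5598}\right)\right) \left(-26036 + 182 D\right) = \left(45700 + \left(\frac{9613}{5387} - \frac{1001}{-5598}\right)\right) \left(-26036 + 182 \left(- \frac{31}{3}\right)\right) = \left(45700 + \left(9613 \cdot \frac{1}{5387} - - \frac{1001}{5598}\right)\right) \left(-26036 - \frac{5642}{3}\right) = \left(45700 + \left(\frac{9613}{5387} + \frac{1001}{5598}\right)\right) \left(- \frac{83750}{3}\right) = \left(45700 + \frac{59205961}{30156426}\right) \left(- \frac{83750}{3}\right) = \frac{1378207874161}{30156426} \left(- \frac{83750}{3}\right) = - \frac{57712454730491875}{45234639}$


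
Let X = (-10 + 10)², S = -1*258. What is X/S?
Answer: 0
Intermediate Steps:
S = -258
X = 0 (X = 0² = 0)
X/S = 0/(-258) = 0*(-1/258) = 0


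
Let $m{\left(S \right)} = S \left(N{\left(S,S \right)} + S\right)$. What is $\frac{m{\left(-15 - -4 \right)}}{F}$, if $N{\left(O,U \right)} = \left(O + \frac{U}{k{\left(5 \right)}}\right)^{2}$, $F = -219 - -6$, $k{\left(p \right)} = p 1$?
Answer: $\frac{44891}{5325} \approx 8.4302$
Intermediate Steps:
$k{\left(p \right)} = p$
$F = -213$ ($F = -219 + 6 = -213$)
$N{\left(O,U \right)} = \left(O + \frac{U}{5}\right)^{2}$
$m{\left(S \right)} = S \left(S + \frac{36 S^{2}}{25}\right)$ ($m{\left(S \right)} = S \left(\frac{\left(S + 5 S\right)^{2}}{25} + S\right) = S \left(\frac{\left(6 S\right)^{2}}{25} + S\right) = S \left(\frac{36 S^{2}}{25} + S\right) = S \left(S + \frac{36 S^{2}}{25}\right)$)
$\frac{m{\left(-15 - -4 \right)}}{F} = \frac{\frac{1}{25} \left(-15 - -4\right)^{2} \left(25 + 36 \left(-15 - -4\right)\right)}{-213} = \frac{\left(-15 + 4\right)^{2} \left(25 + 36 \left(-15 + 4\right)\right)}{25} \left(- \frac{1}{213}\right) = \frac{\left(-11\right)^{2} \left(25 + 36 \left(-11\right)\right)}{25} \left(- \frac{1}{213}\right) = \frac{1}{25} \cdot 121 \left(25 - 396\right) \left(- \frac{1}{213}\right) = \frac{1}{25} \cdot 121 \left(-371\right) \left(- \frac{1}{213}\right) = \left(- \frac{44891}{25}\right) \left(- \frac{1}{213}\right) = \frac{44891}{5325}$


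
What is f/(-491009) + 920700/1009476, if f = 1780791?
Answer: -12459201752/4589461123 ≈ -2.7147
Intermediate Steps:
f/(-491009) + 920700/1009476 = 1780791/(-491009) + 920700/1009476 = 1780791*(-1/491009) + 920700*(1/1009476) = -1780791/491009 + 8525/9347 = -12459201752/4589461123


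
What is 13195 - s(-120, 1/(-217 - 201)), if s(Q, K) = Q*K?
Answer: 2757695/209 ≈ 13195.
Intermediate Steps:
s(Q, K) = K*Q
13195 - s(-120, 1/(-217 - 201)) = 13195 - (-120)/(-217 - 201) = 13195 - (-120)/(-418) = 13195 - (-1)*(-120)/418 = 13195 - 1*60/209 = 13195 - 60/209 = 2757695/209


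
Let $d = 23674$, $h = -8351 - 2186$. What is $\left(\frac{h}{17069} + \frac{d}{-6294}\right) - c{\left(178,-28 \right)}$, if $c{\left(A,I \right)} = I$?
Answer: $\frac{1268846312}{53716143} \approx 23.621$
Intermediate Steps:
$h = -10537$ ($h = -8351 - 2186 = -10537$)
$\left(\frac{h}{17069} + \frac{d}{-6294}\right) - c{\left(178,-28 \right)} = \left(- \frac{10537}{17069} + \frac{23674}{-6294}\right) - -28 = \left(\left(-10537\right) \frac{1}{17069} + 23674 \left(- \frac{1}{6294}\right)\right) + 28 = \left(- \frac{10537}{17069} - \frac{11837}{3147}\right) + 28 = - \frac{235205692}{53716143} + 28 = \frac{1268846312}{53716143}$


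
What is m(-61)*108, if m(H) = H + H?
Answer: -13176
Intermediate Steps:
m(H) = 2*H
m(-61)*108 = (2*(-61))*108 = -122*108 = -13176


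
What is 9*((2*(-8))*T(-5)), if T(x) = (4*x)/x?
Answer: -576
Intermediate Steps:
T(x) = 4
9*((2*(-8))*T(-5)) = 9*((2*(-8))*4) = 9*(-16*4) = 9*(-64) = -576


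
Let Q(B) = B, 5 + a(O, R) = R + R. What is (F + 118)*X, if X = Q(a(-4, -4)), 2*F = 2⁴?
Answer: -1638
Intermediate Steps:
F = 8 (F = (½)*2⁴ = (½)*16 = 8)
a(O, R) = -5 + 2*R (a(O, R) = -5 + (R + R) = -5 + 2*R)
X = -13 (X = -5 + 2*(-4) = -5 - 8 = -13)
(F + 118)*X = (8 + 118)*(-13) = 126*(-13) = -1638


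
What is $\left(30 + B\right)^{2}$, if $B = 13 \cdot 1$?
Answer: $1849$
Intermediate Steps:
$B = 13$
$\left(30 + B\right)^{2} = \left(30 + 13\right)^{2} = 43^{2} = 1849$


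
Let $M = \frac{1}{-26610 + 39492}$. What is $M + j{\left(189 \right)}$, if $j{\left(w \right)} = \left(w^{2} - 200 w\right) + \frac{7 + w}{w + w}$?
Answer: $- \frac{240974977}{115938} \approx -2078.5$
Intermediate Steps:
$j{\left(w \right)} = w^{2} - 200 w + \frac{7 + w}{2 w}$ ($j{\left(w \right)} = \left(w^{2} - 200 w\right) + \frac{7 + w}{2 w} = w^{2} - 200 w + \frac{7 + w}{2 w}$)
$M = \frac{1}{12882} \approx 7.7628 \cdot 10^{-5}$
$M + j{\left(189 \right)} = \frac{1}{12882} + \left(\frac{1}{2} + 189^{2} - 37800 + \frac{7}{2 \cdot 189}\right) = \frac{1}{12882} + \left(\frac{1}{2} + 35721 - 37800 + \frac{7}{2} \cdot \frac{1}{189}\right) = \frac{1}{12882} + \left(\frac{1}{2} + 35721 - 37800 + \frac{1}{54}\right) = \frac{1}{12882} - \frac{56119}{27} = - \frac{240974977}{115938}$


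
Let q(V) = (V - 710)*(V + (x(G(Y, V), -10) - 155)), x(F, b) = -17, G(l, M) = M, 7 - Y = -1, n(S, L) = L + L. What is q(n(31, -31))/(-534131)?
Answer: -13896/41087 ≈ -0.33821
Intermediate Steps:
n(S, L) = 2*L
Y = 8 (Y = 7 - 1*(-1) = 7 + 1 = 8)
q(V) = (-710 + V)*(-172 + V) (q(V) = (V - 710)*(V + (-17 - 155)) = (-710 + V)*(V - 172) = (-710 + V)*(-172 + V))
q(n(31, -31))/(-534131) = (122120 + (2*(-31))**2 - 1764*(-31))/(-534131) = (122120 + (-62)**2 - 882*(-62))*(-1/534131) = (122120 + 3844 + 54684)*(-1/534131) = 180648*(-1/534131) = -13896/41087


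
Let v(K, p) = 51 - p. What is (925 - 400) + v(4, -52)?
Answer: 628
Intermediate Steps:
(925 - 400) + v(4, -52) = (925 - 400) + (51 - 1*(-52)) = 525 + (51 + 52) = 525 + 103 = 628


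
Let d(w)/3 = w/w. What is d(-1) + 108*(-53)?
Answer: -5721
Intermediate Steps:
d(w) = 3 (d(w) = 3*(w/w) = 3*1 = 3)
d(-1) + 108*(-53) = 3 + 108*(-53) = 3 - 5724 = -5721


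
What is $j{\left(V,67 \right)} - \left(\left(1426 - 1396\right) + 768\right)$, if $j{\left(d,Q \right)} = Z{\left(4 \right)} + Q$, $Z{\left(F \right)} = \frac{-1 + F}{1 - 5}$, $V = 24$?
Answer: $- \frac{2927}{4} \approx -731.75$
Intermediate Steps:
$Z{\left(F \right)} = \frac{1}{4} - \frac{F}{4}$ ($Z{\left(F \right)} = \frac{-1 + F}{-4} = \left(-1 + F\right) \left(- \frac{1}{4}\right) = \frac{1}{4} - \frac{F}{4}$)
$j{\left(d,Q \right)} = - \frac{3}{4} + Q$ ($j{\left(d,Q \right)} = \left(\frac{1}{4} - 1\right) + Q = - \frac{3}{4} + Q$)
$j{\left(V,67 \right)} - \left(\left(1426 - 1396\right) + 768\right) = \left(- \frac{3}{4} + 67\right) - \left(\left(1426 - 1396\right) + 768\right) = \frac{265}{4} - \left(30 + 768\right) = \frac{265}{4} - 798 = - \frac{2927}{4}$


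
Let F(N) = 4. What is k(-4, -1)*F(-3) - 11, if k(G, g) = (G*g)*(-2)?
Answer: -43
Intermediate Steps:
k(G, g) = -2*G*g
k(-4, -1)*F(-3) - 11 = -2*(-4)*(-1)*4 - 11 = -8*4 - 11 = -32 - 11 = -43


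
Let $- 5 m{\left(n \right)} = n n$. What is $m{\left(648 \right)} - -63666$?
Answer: $- \frac{101574}{5} \approx -20315.0$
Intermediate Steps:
$m{\left(n \right)} = - \frac{n^{2}}{5}$ ($m{\left(n \right)} = - \frac{n n}{5} = - \frac{n^{2}}{5}$)
$m{\left(648 \right)} - -63666 = - \frac{648^{2}}{5} - -63666 = \left(- \frac{1}{5}\right) 419904 + 63666 = - \frac{419904}{5} + 63666 = - \frac{101574}{5}$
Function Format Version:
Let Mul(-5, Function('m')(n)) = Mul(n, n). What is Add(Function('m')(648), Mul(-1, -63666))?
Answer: Rational(-101574, 5) ≈ -20315.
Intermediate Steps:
Function('m')(n) = Mul(Rational(-1, 5), Pow(n, 2)) (Function('m')(n) = Mul(Rational(-1, 5), Mul(n, n)) = Mul(Rational(-1, 5), Pow(n, 2)))
Add(Function('m')(648), Mul(-1, -63666)) = Add(Mul(Rational(-1, 5), Pow(648, 2)), Mul(-1, -63666)) = Add(Mul(Rational(-1, 5), 419904), 63666) = Add(Rational(-419904, 5), 63666) = Rational(-101574, 5)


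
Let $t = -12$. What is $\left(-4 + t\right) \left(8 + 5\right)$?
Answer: $-208$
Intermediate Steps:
$\left(-4 + t\right) \left(8 + 5\right) = \left(-4 - 12\right) \left(8 + 5\right) = \left(-16\right) 13 = -208$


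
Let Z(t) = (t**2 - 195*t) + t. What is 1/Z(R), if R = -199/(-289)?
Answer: -83521/11117533 ≈ -0.0075125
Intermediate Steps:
R = 199/289 (R = -199*(-1/289) = 199/289 ≈ 0.68858)
Z(t) = t**2 - 194*t
1/Z(R) = 1/(199*(-194 + 199/289)/289) = 1/((199/289)*(-55867/289)) = 1/(-11117533/83521) = -83521/11117533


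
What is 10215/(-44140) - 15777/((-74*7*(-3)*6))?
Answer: -1099502/571613 ≈ -1.9235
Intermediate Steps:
10215/(-44140) - 15777/((-74*7*(-3)*6)) = 10215*(-1/44140) - 15777/((-(-1554)*6)) = -2043/8828 - 15777/((-74*(-126))) = -2043/8828 - 15777/9324 = -2043/8828 - 15777*1/9324 = -2043/8828 - 1753/1036 = -1099502/571613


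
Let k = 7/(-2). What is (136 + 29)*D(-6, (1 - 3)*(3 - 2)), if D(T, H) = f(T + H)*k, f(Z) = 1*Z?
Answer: 4620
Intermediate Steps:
f(Z) = Z
k = -7/2 (k = 7*(-½) = -7/2 ≈ -3.5000)
D(T, H) = -7*H/2 - 7*T/2 (D(T, H) = (T + H)*(-7/2) = (H + T)*(-7/2) = -7*H/2 - 7*T/2)
(136 + 29)*D(-6, (1 - 3)*(3 - 2)) = (136 + 29)*(-7*(1 - 3)*(3 - 2)/2 - 7/2*(-6)) = 165*(-(-7) + 21) = 165*(-7/2*(-2) + 21) = 165*(7 + 21) = 165*28 = 4620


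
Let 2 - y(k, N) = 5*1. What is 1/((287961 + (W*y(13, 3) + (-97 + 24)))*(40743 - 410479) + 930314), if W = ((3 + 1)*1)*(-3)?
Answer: -1/106454937750 ≈ -9.3937e-12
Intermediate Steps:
y(k, N) = -3 (y(k, N) = 2 - 5 = -3)
W = -12 (W = (4*1)*(-3) = 4*(-3) = -12)
1/((287961 + (W*y(13, 3) + (-97 + 24)))*(40743 - 410479) + 930314) = 1/((287961 + (-12*(-3) + (-97 + 24)))*(40743 - 410479) + 930314) = 1/((287961 + (36 - 73))*(-369736) + 930314) = 1/((287961 - 37)*(-369736) + 930314) = 1/(287924*(-369736) + 930314) = 1/(-106455868064 + 930314) = 1/(-106454937750) = -1/106454937750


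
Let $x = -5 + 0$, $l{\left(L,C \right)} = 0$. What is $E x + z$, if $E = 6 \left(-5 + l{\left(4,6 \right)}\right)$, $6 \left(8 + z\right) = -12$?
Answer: $140$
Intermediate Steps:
$x = -5$
$z = -10$ ($z = -8 + \frac{1}{6} \left(-12\right) = -8 - 2 = -10$)
$E = -30$ ($E = 6 \left(-5 + 0\right) = 6 \left(-5\right) = -30$)
$E x + z = \left(-30\right) \left(-5\right) - 10 = 150 - 10 = 140$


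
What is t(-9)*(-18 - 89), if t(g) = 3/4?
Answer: -321/4 ≈ -80.250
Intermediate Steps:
t(g) = ¾ (t(g) = 3*(¼) = ¾)
t(-9)*(-18 - 89) = 3*(-18 - 89)/4 = (¾)*(-107) = -321/4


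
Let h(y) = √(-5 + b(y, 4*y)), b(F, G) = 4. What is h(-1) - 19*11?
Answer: -209 + I ≈ -209.0 + 1.0*I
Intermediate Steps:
h(y) = I (h(y) = √(-5 + 4) = √(-1) = I)
h(-1) - 19*11 = I - 19*11 = I - 209 = -209 + I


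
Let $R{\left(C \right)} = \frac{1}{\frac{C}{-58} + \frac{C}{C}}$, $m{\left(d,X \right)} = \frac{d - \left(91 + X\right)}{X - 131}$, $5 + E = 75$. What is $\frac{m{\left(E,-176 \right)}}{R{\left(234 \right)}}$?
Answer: $\frac{13640}{8903} \approx 1.5321$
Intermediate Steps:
$E = 70$ ($E = -5 + 75 = 70$)
$m{\left(d,X \right)} = \frac{-91 + d - X}{-131 + X}$
$R{\left(C \right)} = \frac{1}{1 - \frac{C}{58}}$ ($R{\left(C \right)} = \frac{1}{C \left(- \frac{1}{58}\right) + 1} = \frac{1}{- \frac{C}{58} + 1} = \frac{1}{1 - \frac{C}{58}}$)
$\frac{m{\left(E,-176 \right)}}{R{\left(234 \right)}} = \frac{\frac{1}{-131 - 176} \left(-91 + 70 - -176\right)}{\left(-58\right) \frac{1}{-58 + 234}} = \frac{\frac{1}{-307} \left(-91 + 70 + 176\right)}{\left(-58\right) \frac{1}{176}} = \frac{\left(- \frac{1}{307}\right) 155}{\left(-58\right) \frac{1}{176}} = - \frac{155}{307 \left(- \frac{29}{88}\right)} = \left(- \frac{155}{307}\right) \left(- \frac{88}{29}\right) = \frac{13640}{8903}$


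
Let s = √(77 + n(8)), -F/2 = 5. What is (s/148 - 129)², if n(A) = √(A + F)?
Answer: (19092 - √(77 + I*√2))²/21904 ≈ 16626.0 - 0.1404*I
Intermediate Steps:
F = -10 (F = -2*5 = -10)
n(A) = √(-10 + A) (n(A) = √(A - 10) = √(-10 + A))
s = √(77 + I*√2) (s = √(77 + √(-10 + 8)) = √(77 + √(-2)) = √(77 + I*√2) ≈ 8.7753 + 0.08058*I)
(s/148 - 129)² = (√(77 + I*√2)/148 - 129)² = (-129 + √(77 + I*√2)/148)²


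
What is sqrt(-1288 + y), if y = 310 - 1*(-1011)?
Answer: sqrt(33) ≈ 5.7446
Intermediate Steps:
y = 1321 (y = 310 + 1011 = 1321)
sqrt(-1288 + y) = sqrt(-1288 + 1321) = sqrt(33)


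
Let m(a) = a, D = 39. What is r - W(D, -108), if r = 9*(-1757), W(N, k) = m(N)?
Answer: -15852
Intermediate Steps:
W(N, k) = N
r = -15813
r - W(D, -108) = -15813 - 1*39 = -15813 - 39 = -15852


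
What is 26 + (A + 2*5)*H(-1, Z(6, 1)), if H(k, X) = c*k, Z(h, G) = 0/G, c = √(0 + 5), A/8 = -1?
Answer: 26 - 2*√5 ≈ 21.528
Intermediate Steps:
A = -8 (A = 8*(-1) = -8)
c = √5 ≈ 2.2361
Z(h, G) = 0
H(k, X) = k*√5 (H(k, X) = √5*k = k*√5)
26 + (A + 2*5)*H(-1, Z(6, 1)) = 26 + (-8 + 2*5)*(-√5) = 26 + (-8 + 10)*(-√5) = 26 + 2*(-√5) = 26 - 2*√5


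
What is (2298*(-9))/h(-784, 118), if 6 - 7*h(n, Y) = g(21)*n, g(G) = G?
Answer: -2681/305 ≈ -8.7902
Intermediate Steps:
h(n, Y) = 6/7 - 3*n
(2298*(-9))/h(-784, 118) = (2298*(-9))/(6/7 - 3*(-784)) = -20682/(6/7 + 2352) = -20682/16470/7 = -20682*7/16470 = -2681/305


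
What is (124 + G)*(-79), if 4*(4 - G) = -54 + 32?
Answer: -21093/2 ≈ -10547.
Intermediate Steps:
G = 19/2 (G = 4 - (-54 + 32)/4 = 4 - 1/4*(-22) = 4 + 11/2 = 19/2 ≈ 9.5000)
(124 + G)*(-79) = (124 + 19/2)*(-79) = (267/2)*(-79) = -21093/2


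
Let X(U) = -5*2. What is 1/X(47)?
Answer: -1/10 ≈ -0.10000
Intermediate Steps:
X(U) = -10
1/X(47) = 1/(-10) = -1/10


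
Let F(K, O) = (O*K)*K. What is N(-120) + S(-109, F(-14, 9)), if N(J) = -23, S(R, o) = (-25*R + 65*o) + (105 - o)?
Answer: 115703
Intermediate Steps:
F(K, O) = O*K² (F(K, O) = (K*O)*K = O*K²)
S(R, o) = 105 - 25*R + 64*o
N(-120) + S(-109, F(-14, 9)) = -23 + (105 - 25*(-109) + 64*(9*(-14)²)) = -23 + (105 + 2725 + 64*(9*196)) = -23 + (105 + 2725 + 64*1764) = -23 + (105 + 2725 + 112896) = -23 + 115726 = 115703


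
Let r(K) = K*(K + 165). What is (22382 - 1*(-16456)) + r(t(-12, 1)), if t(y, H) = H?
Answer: 39004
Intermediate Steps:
r(K) = K*(165 + K)
(22382 - 1*(-16456)) + r(t(-12, 1)) = (22382 - 1*(-16456)) + 1*(165 + 1) = (22382 + 16456) + 1*166 = 38838 + 166 = 39004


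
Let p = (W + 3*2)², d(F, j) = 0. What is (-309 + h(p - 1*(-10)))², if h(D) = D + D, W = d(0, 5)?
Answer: 47089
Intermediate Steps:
W = 0
p = 36 (p = (0 + 3*2)² = (0 + 6)² = 6² = 36)
h(D) = 2*D
(-309 + h(p - 1*(-10)))² = (-309 + 2*(36 - 1*(-10)))² = (-309 + 2*(36 + 10))² = (-309 + 2*46)² = (-309 + 92)² = (-217)² = 47089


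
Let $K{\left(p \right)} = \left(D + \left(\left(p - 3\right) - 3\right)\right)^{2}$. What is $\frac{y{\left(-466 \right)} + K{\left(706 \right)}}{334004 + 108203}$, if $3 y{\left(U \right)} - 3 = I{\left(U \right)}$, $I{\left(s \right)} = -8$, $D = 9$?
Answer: $\frac{1508038}{1326621} \approx 1.1368$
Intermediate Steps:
$y{\left(U \right)} = - \frac{5}{3}$ ($y{\left(U \right)} = 1 + \frac{1}{3} \left(-8\right) = 1 - \frac{8}{3} = - \frac{5}{3}$)
$K{\left(p \right)} = \left(3 + p\right)^{2}$ ($K{\left(p \right)} = \left(9 + \left(\left(p - 3\right) - 3\right)\right)^{2} = \left(9 + \left(\left(-3 + p\right) - 3\right)\right)^{2} = \left(9 + \left(-6 + p\right)\right)^{2} = \left(3 + p\right)^{2}$)
$\frac{y{\left(-466 \right)} + K{\left(706 \right)}}{334004 + 108203} = \frac{- \frac{5}{3} + \left(3 + 706\right)^{2}}{334004 + 108203} = \frac{- \frac{5}{3} + 709^{2}}{442207} = \left(- \frac{5}{3} + 502681\right) \frac{1}{442207} = \frac{1508038}{3} \cdot \frac{1}{442207} = \frac{1508038}{1326621}$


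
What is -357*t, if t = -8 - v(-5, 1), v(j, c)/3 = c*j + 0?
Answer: -2499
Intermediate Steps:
v(j, c) = 3*c*j (v(j, c) = 3*(c*j + 0) = 3*(c*j) = 3*c*j)
t = 7 (t = -8 - 3*(-5) = -8 - 1*(-15) = -8 + 15 = 7)
-357*t = -357*7 = -2499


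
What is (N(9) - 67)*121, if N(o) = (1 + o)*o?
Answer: 2783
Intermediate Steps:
N(o) = o*(1 + o)
(N(9) - 67)*121 = (9*(1 + 9) - 67)*121 = (9*10 - 67)*121 = (90 - 67)*121 = 23*121 = 2783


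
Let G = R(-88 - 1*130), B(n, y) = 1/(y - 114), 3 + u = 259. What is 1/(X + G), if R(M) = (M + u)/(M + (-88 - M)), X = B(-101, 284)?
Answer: -3740/1593 ≈ -2.3478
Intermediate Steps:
u = 256 (u = -3 + 259 = 256)
B(n, y) = 1/(-114 + y)
X = 1/170 (X = 1/(-114 + 284) = 1/170 ≈ 0.0058824)
R(M) = -32/11 - M/88 (R(M) = (M + 256)/(M + (-88 - M)) = (256 + M)/(-88) = (256 + M)*(-1/88) = -32/11 - M/88)
G = -19/44 (G = -32/11 - (-88 - 1*130)/88 = -32/11 - (-88 - 130)/88 = -32/11 - 1/88*(-218) = -32/11 + 109/44 = -19/44 ≈ -0.43182)
1/(X + G) = 1/(1/170 - 19/44) = 1/(-1593/3740) = -3740/1593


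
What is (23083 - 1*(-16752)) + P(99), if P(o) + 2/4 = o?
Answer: 79867/2 ≈ 39934.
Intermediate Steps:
P(o) = -½ + o
(23083 - 1*(-16752)) + P(99) = (23083 - 1*(-16752)) + (-½ + 99) = (23083 + 16752) + 197/2 = 39835 + 197/2 = 79867/2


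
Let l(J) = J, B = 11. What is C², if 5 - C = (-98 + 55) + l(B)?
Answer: 1369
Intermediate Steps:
C = 37 (C = 5 - ((-98 + 55) + 11) = 5 - (-43 + 11) = 5 - 1*(-32) = 5 + 32 = 37)
C² = 37² = 1369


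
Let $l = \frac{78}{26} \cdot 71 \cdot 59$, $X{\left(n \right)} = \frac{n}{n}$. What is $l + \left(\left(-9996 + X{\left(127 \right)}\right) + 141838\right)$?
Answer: $144410$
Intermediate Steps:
$X{\left(n \right)} = 1$
$l = 12567$ ($l = 78 \cdot \frac{1}{26} \cdot 71 \cdot 59 = 3 \cdot 71 \cdot 59 = 213 \cdot 59 = 12567$)
$l + \left(\left(-9996 + X{\left(127 \right)}\right) + 141838\right) = 12567 + \left(\left(-9996 + 1\right) + 141838\right) = 12567 + \left(-9995 + 141838\right) = 12567 + 131843 = 144410$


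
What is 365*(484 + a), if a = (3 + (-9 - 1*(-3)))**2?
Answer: 179945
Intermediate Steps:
a = 9 (a = (3 + (-9 + 3))**2 = (3 - 6)**2 = (-3)**2 = 9)
365*(484 + a) = 365*(484 + 9) = 365*493 = 179945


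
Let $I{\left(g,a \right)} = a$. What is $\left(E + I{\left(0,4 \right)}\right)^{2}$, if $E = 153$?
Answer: $24649$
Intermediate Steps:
$\left(E + I{\left(0,4 \right)}\right)^{2} = \left(153 + 4\right)^{2} = 157^{2} = 24649$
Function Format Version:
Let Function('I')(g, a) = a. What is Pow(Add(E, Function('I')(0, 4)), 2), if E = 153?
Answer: 24649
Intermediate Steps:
Pow(Add(E, Function('I')(0, 4)), 2) = Pow(Add(153, 4), 2) = Pow(157, 2) = 24649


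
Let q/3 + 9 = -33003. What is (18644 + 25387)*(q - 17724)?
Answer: -5141059560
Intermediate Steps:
q = -99036 (q = -27 + 3*(-33003) = -27 - 99009 = -99036)
(18644 + 25387)*(q - 17724) = (18644 + 25387)*(-99036 - 17724) = 44031*(-116760) = -5141059560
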